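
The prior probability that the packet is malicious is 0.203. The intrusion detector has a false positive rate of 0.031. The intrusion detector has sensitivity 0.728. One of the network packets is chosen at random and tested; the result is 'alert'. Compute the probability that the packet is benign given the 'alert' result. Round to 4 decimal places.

P(¬H | E) ≈ 0.1432

Write H for 'the packet is malicious'. Prior odds H:¬H = 0.203/0.797 = 0.25471. For the 'alert' outcome, the likelihood ratio is 0.728/0.031 = 23.484.
Posterior odds = 0.25471 × 23.484 = 5.9815, so P(H|E) = 5.9815/(1+5.9815) = 0.8568. Then P(¬H|E) = 1 − 0.8568 = 0.1432.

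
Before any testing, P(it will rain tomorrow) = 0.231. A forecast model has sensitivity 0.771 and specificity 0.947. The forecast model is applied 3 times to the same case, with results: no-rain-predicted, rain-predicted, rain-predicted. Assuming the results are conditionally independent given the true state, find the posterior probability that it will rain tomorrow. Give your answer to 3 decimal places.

Posterior P(H) ≈ 0.939

With H the event that it will rain tomorrow, the joint likelihood of the observed sequence is P(data|H) = 0.229·0.771·0.771 = 0.13613 and P(data|¬H) = 0.947·0.053·0.053 = 0.0026601.
Bayes: P(H|data) = 0.231·0.13613 / (0.231·0.13613 + 0.769·0.0026601) = 0.031445/0.033491 = 0.9389.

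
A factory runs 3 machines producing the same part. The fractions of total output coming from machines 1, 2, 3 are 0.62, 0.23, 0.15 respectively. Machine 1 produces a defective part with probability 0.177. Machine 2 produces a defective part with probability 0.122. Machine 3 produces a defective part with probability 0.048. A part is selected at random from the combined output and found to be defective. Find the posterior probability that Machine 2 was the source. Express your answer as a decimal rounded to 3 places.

Posterior probability ≈ 0.194

P(defective|M1) = 0.177; P(defective|M2) = 0.122; P(defective|M3) = 0.048.
Prior × likelihood for each source: 0.62·0.177=0.1097, 0.23·0.122=0.02806, 0.15·0.048=0.007200. Summing gives P(defective) = 0.14500.
P(Machine 2 | defective) = 0.02806 / 0.14500 = 0.194.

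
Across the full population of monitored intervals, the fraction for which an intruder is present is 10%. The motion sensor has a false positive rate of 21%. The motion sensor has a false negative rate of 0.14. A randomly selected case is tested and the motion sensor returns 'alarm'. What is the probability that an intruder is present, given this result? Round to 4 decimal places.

P(H | E) ≈ 0.3127

Write H for 'an intruder is present'. Prior odds H:¬H = 0.1/0.9 = 0.11111. For the 'alarm' outcome, the likelihood ratio is 0.86/0.21 = 4.0952.
Posterior odds = 0.11111 × 4.0952 = 0.45503, so P(H|E) = 0.45503/(1+0.45503) = 0.3127.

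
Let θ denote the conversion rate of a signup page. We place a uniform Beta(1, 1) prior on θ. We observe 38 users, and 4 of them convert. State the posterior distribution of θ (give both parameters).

The binomial likelihood is conjugate to the Beta prior: with 4 successes and 34 failures, the posterior is Beta(1+4, 1+34) = Beta(5, 35).

Posterior: Beta(5, 35)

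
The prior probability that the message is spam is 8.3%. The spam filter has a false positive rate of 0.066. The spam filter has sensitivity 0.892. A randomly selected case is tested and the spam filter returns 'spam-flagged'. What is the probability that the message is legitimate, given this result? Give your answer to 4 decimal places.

P(¬H | E) ≈ 0.4498

Let H be the event that the message is spam. P(H) = 0.083, so P(¬H) = 0.917. With E the 'spam-flagged' result, P(E|H) = 0.892 and P(E|¬H) = 0.066.
P(E) = 0.892·0.083 + 0.066·0.917 = 0.074036 + 0.060522 = 0.13456.
By Bayes' theorem, P(H|E) = 0.074036 / 0.13456 = 0.5502. Hence P(¬H|E) = 1 − 0.5502 = 0.4498.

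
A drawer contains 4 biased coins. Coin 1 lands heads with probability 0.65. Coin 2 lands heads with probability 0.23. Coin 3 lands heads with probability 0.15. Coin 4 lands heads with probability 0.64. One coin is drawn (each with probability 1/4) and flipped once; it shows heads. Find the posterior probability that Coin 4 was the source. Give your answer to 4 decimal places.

P(heads|C1) = 0.65; P(heads|C2) = 0.23; P(heads|C3) = 0.15; P(heads|C4) = 0.64.
Prior × likelihood for each source: 0.25·0.65=0.1625, 0.25·0.23=0.05750, 0.25·0.15=0.03750, 0.25·0.64=0.1600. Summing gives P(heads) = 0.41750.
P(Coin 4 | heads) = 0.1600 / 0.41750 = 0.3832.

Posterior probability ≈ 0.3832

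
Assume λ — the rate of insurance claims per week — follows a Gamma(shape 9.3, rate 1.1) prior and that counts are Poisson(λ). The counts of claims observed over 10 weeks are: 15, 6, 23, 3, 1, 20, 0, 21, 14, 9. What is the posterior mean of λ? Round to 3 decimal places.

Total count ∑xᵢ = 112 over n = 10 weeks.
Gamma is conjugate to the Poisson likelihood: posterior is Gamma(shape = 9.3+112 = 121.3, rate = 1.1+10 = 11.1).
Posterior mean = shape/rate = 121.3/11.1 = 10.928.

Posterior mean ≈ 10.928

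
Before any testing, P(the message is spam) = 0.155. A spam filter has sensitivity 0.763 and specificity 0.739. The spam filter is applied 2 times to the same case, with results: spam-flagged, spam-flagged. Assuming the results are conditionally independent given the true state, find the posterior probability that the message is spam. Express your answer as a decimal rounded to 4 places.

With H the event that the message is spam, the joint likelihood of the observed sequence is P(data|H) = 0.763·0.763 = 0.58217 and P(data|¬H) = 0.261·0.261 = 0.068121.
Bayes: P(H|data) = 0.155·0.58217 / (0.155·0.58217 + 0.845·0.068121) = 0.090236/0.14780 = 0.6105.

Posterior P(H) ≈ 0.6105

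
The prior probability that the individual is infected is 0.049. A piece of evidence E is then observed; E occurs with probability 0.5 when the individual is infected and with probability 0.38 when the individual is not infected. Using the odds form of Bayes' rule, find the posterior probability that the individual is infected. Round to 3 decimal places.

Prior odds = 0.049/(1−0.049) = 0.051525.
Likelihood ratio for E = 0.5/0.38 = 1.3158.
Posterior odds = prior odds × LR = 0.067796.
Posterior probability = odds/(1+odds) = 0.067796/1.0678 = 0.063.

Posterior probability ≈ 0.063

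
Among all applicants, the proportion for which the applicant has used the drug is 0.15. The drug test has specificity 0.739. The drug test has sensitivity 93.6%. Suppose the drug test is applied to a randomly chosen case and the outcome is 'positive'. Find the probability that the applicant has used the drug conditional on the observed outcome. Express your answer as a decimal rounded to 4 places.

P(H | E) ≈ 0.3876

Let H be the event that the applicant has used the drug. P(H) = 0.15, so P(¬H) = 0.85. With E the 'positive' result, P(E|H) = 0.936 and P(E|¬H) = 0.261.
P(E) = 0.936·0.15 + 0.261·0.85 = 0.14040 + 0.22185 = 0.36225.
By Bayes' theorem, P(H|E) = 0.14040 / 0.36225 = 0.3876.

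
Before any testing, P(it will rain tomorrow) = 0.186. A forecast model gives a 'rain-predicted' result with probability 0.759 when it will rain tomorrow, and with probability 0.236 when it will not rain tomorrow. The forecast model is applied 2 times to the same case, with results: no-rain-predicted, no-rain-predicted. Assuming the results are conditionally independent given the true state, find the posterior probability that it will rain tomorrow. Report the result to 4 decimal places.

Posterior P(H) ≈ 0.0222

Let H be the event that it will rain tomorrow; start with P(H) = 0.186. P('rain-predicted'|H) = 0.759, P('rain-predicted'|¬H) = 0.236.
Update on result 1 ('no-rain-predicted'): P(H) ← 0.241·0.1860 / (0.241·0.1860 + 0.764·0.8140) = 0.044826/0.66672 = 0.0672.
Update on result 2 ('no-rain-predicted'): P(H) ← 0.241·0.0672 / (0.241·0.0672 + 0.764·0.9328) = 0.016203/0.72884 = 0.0222.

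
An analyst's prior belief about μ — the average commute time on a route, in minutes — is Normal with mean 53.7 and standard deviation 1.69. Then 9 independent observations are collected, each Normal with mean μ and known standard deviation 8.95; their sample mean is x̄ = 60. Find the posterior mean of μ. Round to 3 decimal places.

Prior precision 1/τ₀² = 1/1.69² = 0.350128; data precision n/σ² = 9/8.95² = 0.112356.
Posterior precision = 0.350128 + 0.112356 = 0.462484.
Posterior mean = (0.350128·53.7 + 0.112356·60) / 0.462484 = 55.231.

Posterior mean ≈ 55.231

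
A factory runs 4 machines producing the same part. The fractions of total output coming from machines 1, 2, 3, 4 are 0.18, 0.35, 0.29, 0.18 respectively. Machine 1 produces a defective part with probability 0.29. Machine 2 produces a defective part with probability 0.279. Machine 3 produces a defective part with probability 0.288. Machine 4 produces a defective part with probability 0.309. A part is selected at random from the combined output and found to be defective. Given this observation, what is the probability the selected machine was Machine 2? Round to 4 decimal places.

Posterior probability ≈ 0.3379

Tabulate prior·likelihood by source: [1] prior 0.18, lik 0.29, product 0.05220; [2] prior 0.35, lik 0.279, product 0.09765; [3] prior 0.29, lik 0.288, product 0.08352; [4] prior 0.18, lik 0.309, product 0.05562.
Normalizing constant = 0.28899; the posterior for Machine 2 is its product over the sum, 0.09765/0.28899 = 0.3379.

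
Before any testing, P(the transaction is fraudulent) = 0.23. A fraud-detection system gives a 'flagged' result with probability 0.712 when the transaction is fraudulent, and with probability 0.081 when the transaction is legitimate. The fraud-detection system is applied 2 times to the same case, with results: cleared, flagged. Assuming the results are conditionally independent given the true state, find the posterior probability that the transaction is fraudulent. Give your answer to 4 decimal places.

Posterior P(H) ≈ 0.4514

Let H be the event that the transaction is fraudulent; start with P(H) = 0.23. P('flagged'|H) = 0.712, P('flagged'|¬H) = 0.081.
Update on result 1 ('cleared'): P(H) ← 0.288·0.2300 / (0.288·0.2300 + 0.919·0.7700) = 0.066240/0.77387 = 0.0856.
Update on result 2 ('flagged'): P(H) ← 0.712·0.0856 / (0.712·0.0856 + 0.081·0.9144) = 0.060944/0.13501 = 0.4514.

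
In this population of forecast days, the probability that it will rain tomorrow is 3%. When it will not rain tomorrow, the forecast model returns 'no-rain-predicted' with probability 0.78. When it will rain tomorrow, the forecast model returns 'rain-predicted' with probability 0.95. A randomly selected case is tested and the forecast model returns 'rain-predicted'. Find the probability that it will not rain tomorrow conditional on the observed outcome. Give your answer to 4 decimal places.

Write H for 'it will rain tomorrow'. Prior odds H:¬H = 0.03/0.97 = 0.030928. For the 'rain-predicted' outcome, the likelihood ratio is 0.95/0.22 = 4.3182.
Posterior odds = 0.030928 × 4.3182 = 0.13355, so P(H|E) = 0.13355/(1+0.13355) = 0.1178. Then P(¬H|E) = 1 − 0.1178 = 0.8822.

P(¬H | E) ≈ 0.8822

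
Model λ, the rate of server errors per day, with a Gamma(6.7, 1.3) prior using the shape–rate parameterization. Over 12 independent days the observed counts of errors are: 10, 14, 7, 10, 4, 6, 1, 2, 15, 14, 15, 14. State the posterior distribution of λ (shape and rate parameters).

The Poisson likelihood adds the total count to the shape and the number of exposure periods to the rate. Here ∑xᵢ = 112 and n = 12, so shape 6.7→118.7 and rate 1.3→13.3.

Posterior: Gamma(shape=118.7, rate=13.3)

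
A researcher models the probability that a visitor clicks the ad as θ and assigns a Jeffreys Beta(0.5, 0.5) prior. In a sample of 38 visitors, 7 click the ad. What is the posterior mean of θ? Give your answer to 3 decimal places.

The binomial likelihood is conjugate to the Beta prior: with 7 successes and 31 failures, the posterior is Beta(0.5+7, 0.5+31) = Beta(7.5, 31.5).
E[θ | data] = 7.5/(7.5+31.5) = 0.192.

Posterior mean ≈ 0.192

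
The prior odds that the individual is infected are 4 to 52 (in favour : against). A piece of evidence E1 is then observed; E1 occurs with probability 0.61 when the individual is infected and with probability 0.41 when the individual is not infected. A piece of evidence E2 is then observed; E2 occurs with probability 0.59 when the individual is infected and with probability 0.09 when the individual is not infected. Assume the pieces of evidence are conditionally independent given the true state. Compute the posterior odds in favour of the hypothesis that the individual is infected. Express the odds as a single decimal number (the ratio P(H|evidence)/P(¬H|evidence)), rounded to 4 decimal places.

Prior odds = 4/52 = 0.076923.
Likelihood ratio for E1 = 0.61/0.41 = 1.4878.
Likelihood ratio for E2 = 0.59/0.09 = 6.5556.
Posterior odds = prior odds × LR₁ × LR₂ = 0.75026.

Posterior odds ≈ 0.7503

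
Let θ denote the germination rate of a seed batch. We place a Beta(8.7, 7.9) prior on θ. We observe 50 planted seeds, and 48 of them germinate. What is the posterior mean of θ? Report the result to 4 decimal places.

Posterior mean ≈ 0.8514

Observing 48 successes and 2 failures updates Beta(8.7, 7.9) by adding the success and failure counts to the two shape parameters: α = 8.7+48 = 56.7, β = 7.9+2 = 9.9.
E[θ | data] = 56.7/(56.7+9.9) = 0.8514.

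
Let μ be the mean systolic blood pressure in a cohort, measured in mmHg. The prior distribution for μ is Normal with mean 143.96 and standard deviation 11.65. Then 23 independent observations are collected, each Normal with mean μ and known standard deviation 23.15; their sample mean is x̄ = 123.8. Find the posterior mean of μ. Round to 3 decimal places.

Posterior mean ≈ 126.754

With known σ, the Normal prior is conjugate. Weight on the data is w = (n/σ²)/(n/σ² + 1/τ₀²) = 0.0429167/(0.0429167+0.00736798) = 0.85347.
Posterior mean = w·x̄ + (1−w)·μ₀ = 0.85347·123.8 + 0.14653·143.96 = 126.754.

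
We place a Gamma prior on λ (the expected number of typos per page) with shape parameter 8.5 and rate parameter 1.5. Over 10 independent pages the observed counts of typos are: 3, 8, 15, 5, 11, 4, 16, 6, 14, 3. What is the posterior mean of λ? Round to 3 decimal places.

Total count ∑xᵢ = 85 over n = 10 pages.
Gamma is conjugate to the Poisson likelihood: posterior is Gamma(shape = 8.5+85 = 93.5, rate = 1.5+10 = 11.5).
E[λ | data] = 93.5/11.5 = 8.130.

Posterior mean ≈ 8.130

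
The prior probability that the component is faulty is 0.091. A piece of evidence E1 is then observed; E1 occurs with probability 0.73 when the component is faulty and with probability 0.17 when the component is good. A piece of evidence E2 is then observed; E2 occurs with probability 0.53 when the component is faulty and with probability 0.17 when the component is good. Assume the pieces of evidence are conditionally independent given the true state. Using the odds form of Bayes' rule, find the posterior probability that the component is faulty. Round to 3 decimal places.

Prior odds = 0.091/(1−0.091) = 0.10011.
Likelihood ratio for E1 = 0.73/0.17 = 4.2941.
Likelihood ratio for E2 = 0.53/0.17 = 3.1176.
Posterior odds = prior odds × LR₁ × LR₂ = 1.3402.
Posterior probability = odds/(1+odds) = 1.3402/2.3402 = 0.573.

Posterior probability ≈ 0.573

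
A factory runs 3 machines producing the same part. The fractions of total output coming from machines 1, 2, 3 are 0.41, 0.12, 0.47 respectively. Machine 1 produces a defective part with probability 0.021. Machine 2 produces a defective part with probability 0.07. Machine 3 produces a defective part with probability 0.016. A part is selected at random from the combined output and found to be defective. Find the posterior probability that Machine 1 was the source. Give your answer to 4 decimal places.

P(defective|M1) = 0.021; P(defective|M2) = 0.07; P(defective|M3) = 0.016.
Prior × likelihood for each source: 0.41·0.021=0.008610, 0.12·0.07=0.008400, 0.47·0.016=0.007520. Summing gives P(defective) = 0.024530.
P(Machine 1 | defective) = 0.008610 / 0.024530 = 0.3510.

Posterior probability ≈ 0.3510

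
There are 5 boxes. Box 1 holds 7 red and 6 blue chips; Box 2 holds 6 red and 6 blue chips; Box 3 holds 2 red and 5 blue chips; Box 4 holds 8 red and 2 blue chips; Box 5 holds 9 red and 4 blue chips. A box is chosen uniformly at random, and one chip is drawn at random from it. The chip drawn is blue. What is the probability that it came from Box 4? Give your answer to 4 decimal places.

Tabulate prior·likelihood by source: [1] prior 0.2, lik 0.4615, product 0.09231; [2] prior 0.2, lik 0.5, product 0.1000; [3] prior 0.2, lik 0.7143, product 0.1429; [4] prior 0.2, lik 0.2, product 0.04000; [5] prior 0.2, lik 0.3077, product 0.06154.
Normalizing constant = 0.43670; the posterior for Box 4 is its product over the sum, 0.04000/0.43670 = 0.0916.

Posterior probability ≈ 0.0916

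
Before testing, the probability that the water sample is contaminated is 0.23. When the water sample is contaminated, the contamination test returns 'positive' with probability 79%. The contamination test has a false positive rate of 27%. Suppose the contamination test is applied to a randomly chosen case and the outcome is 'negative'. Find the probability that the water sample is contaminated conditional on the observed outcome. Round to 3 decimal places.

Let H be the event that the water sample is contaminated. P(H) = 0.23, so P(¬H) = 0.77. With E the 'negative' result, P(E|H) = 0.21 and P(E|¬H) = 0.73.
P(E) = 0.21·0.23 + 0.73·0.77 = 0.048300 + 0.56210 = 0.61040.
By Bayes' theorem, P(H|E) = 0.048300 / 0.61040 = 0.079.

P(H | E) ≈ 0.079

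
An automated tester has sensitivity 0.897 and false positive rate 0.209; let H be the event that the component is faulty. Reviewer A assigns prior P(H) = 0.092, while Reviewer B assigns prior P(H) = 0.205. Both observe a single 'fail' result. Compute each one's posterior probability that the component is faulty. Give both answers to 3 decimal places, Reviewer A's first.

Reviewer A: 0.303; Reviewer B: 0.525

P('+'|H) = 0.897, P('+'|¬H) = 0.209.
Reviewer A: numerator 0.897·0.092 = 0.082524; evidence = 0.082524+0.209·0.908 = 0.27230; posterior = 0.303.
Reviewer B: numerator 0.897·0.205 = 0.18388; evidence = 0.18388+0.209·0.795 = 0.35004; posterior = 0.525.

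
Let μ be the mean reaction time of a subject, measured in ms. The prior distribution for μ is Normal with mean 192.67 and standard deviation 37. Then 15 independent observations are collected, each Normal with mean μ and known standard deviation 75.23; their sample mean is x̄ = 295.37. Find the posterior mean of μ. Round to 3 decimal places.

Prior precision 1/τ₀² = 1/37² = 0.00073046; data precision n/σ² = 15/75.23² = 0.00265039.
Posterior precision = 0.00073046 + 0.00265039 = 0.00338085.
Posterior mean = (0.00073046·192.67 + 0.00265039·295.37) / 0.00338085 = 273.181.

Posterior mean ≈ 273.181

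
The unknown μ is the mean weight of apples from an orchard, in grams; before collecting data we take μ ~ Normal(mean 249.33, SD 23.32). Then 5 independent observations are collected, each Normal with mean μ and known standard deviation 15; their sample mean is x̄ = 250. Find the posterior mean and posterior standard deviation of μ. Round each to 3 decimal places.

Posterior mean ≈ 249.949; posterior SD ≈ 6.447

With known σ, the Normal prior is conjugate. Weight on the data is w = (n/σ²)/(n/σ² + 1/τ₀²) = 0.0222222/(0.0222222+0.00183884) = 0.92358.
Posterior mean = w·x̄ + (1−w)·μ₀ = 0.92358·250 + 0.076424·249.33 = 249.949. Posterior variance = 1/(0.0222222+0.00183884) = 41.5609, so SD = 6.447.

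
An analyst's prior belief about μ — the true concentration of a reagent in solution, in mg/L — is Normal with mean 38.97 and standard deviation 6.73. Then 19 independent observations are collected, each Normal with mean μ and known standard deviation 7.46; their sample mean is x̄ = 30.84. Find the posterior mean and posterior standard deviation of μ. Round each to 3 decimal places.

Posterior mean ≈ 31.334; posterior SD ≈ 1.659

With known σ, the Normal prior is conjugate. Weight on the data is w = (n/σ²)/(n/σ² + 1/τ₀²) = 0.341410/(0.341410+0.0220785) = 0.93926.
Posterior mean = w·x̄ + (1−w)·μ₀ = 0.93926·30.84 + 0.060741·38.97 = 31.334. Posterior variance = 1/(0.341410+0.0220785) = 2.75112, so SD = 1.659.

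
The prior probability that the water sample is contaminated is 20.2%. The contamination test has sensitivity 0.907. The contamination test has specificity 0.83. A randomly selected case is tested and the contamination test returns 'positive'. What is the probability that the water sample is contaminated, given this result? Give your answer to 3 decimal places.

Write H for 'the water sample is contaminated'. Prior odds H:¬H = 0.202/0.798 = 0.25313. For the 'positive' outcome, the likelihood ratio is 0.907/0.17 = 5.3353.
Posterior odds = 0.25313 × 5.3353 = 1.3505, so P(H|E) = 1.3505/(1+1.3505) = 0.575.

P(H | E) ≈ 0.575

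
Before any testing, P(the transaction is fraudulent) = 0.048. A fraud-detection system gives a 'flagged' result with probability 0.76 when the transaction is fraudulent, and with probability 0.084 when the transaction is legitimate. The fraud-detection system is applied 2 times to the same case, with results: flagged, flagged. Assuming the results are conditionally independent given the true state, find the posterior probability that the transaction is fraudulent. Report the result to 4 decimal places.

With H the event that the transaction is fraudulent, the joint likelihood of the observed sequence is P(data|H) = 0.76·0.76 = 0.57760 and P(data|¬H) = 0.084·0.084 = 0.0070560.
Bayes: P(H|data) = 0.048·0.57760 / (0.048·0.57760 + 0.952·0.0070560) = 0.027725/0.034442 = 0.8050.

Posterior P(H) ≈ 0.8050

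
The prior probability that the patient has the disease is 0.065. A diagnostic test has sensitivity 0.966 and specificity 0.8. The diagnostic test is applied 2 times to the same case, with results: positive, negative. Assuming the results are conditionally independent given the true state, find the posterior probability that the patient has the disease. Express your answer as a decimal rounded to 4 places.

Posterior P(H) ≈ 0.0141

Let H be the event that the patient has the disease; start with P(H) = 0.065. P('positive'|H) = 0.966, P('positive'|¬H) = 0.2.
Update on result 1 ('positive'): P(H) ← 0.966·0.0650 / (0.966·0.0650 + 0.2·0.9350) = 0.062790/0.24979 = 0.2514.
Update on result 2 ('negative'): P(H) ← 0.034·0.2514 / (0.034·0.2514 + 0.8·0.7486) = 0.0085466/0.60745 = 0.0141.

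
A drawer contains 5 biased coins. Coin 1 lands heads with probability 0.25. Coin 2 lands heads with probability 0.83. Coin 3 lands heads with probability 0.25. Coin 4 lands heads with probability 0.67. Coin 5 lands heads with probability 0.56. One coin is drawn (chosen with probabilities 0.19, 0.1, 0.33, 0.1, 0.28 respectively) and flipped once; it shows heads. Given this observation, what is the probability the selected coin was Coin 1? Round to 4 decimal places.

P(heads|C1) = 0.25; P(heads|C2) = 0.83; P(heads|C3) = 0.25; P(heads|C4) = 0.67; P(heads|C5) = 0.56.
Prior × likelihood for each source: 0.19·0.25=0.04750, 0.1·0.83=0.08300, 0.33·0.25=0.08250, 0.1·0.67=0.06700, 0.28·0.56=0.1568. Summing gives P(heads) = 0.43680.
P(Coin 1 | heads) = 0.04750 / 0.43680 = 0.1087.

Posterior probability ≈ 0.1087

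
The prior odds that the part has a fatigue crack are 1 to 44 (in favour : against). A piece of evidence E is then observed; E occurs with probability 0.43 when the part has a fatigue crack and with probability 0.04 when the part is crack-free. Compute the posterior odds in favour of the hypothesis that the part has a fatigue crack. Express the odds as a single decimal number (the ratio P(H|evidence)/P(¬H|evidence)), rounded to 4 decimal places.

Prior odds = 1/44 = 0.022727.
Likelihood ratio for E = 0.43/0.04 = 10.750.
Posterior odds = prior odds × LR = 0.24432.

Posterior odds ≈ 0.2443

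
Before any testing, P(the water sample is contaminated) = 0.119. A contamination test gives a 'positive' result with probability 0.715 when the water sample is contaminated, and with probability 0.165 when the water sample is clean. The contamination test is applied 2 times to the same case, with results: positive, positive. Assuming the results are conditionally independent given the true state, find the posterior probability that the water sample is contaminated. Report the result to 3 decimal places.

With H the event that the water sample is contaminated, the joint likelihood of the observed sequence is P(data|H) = 0.715·0.715 = 0.51122 and P(data|¬H) = 0.165·0.165 = 0.027225.
Bayes: P(H|data) = 0.119·0.51122 / (0.119·0.51122 + 0.881·0.027225) = 0.060836/0.084821 = 0.7172.

Posterior P(H) ≈ 0.717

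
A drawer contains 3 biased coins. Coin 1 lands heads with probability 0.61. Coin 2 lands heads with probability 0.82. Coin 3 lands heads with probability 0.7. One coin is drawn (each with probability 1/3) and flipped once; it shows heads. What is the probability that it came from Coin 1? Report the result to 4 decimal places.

Posterior probability ≈ 0.2864

P(heads|C1) = 0.61; P(heads|C2) = 0.82; P(heads|C3) = 0.7.
Prior × likelihood for each source: 0.333333·0.61=0.2033, 0.333333·0.82=0.2733, 0.333333·0.7=0.2333. Summing gives P(heads) = 0.71000.
P(Coin 1 | heads) = 0.2033 / 0.71000 = 0.2864.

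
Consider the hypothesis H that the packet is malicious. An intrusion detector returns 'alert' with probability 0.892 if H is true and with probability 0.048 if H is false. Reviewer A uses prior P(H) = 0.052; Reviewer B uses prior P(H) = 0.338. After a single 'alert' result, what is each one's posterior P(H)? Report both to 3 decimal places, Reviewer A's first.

Reviewer A: 0.505; Reviewer B: 0.905

P('+'|H) = 0.892, P('+'|¬H) = 0.048.
Reviewer A: numerator 0.892·0.052 = 0.046384; evidence = 0.046384+0.048·0.948 = 0.091888; posterior = 0.505.
Reviewer B: numerator 0.892·0.338 = 0.30150; evidence = 0.30150+0.048·0.662 = 0.33327; posterior = 0.905.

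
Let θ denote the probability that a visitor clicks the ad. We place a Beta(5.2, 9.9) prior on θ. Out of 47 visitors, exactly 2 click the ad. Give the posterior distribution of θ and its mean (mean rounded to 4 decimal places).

Observing 2 successes and 45 failures updates Beta(5.2, 9.9) by adding the success and failure counts to the two shape parameters: α = 5.2+2 = 7.2, β = 9.9+45 = 54.9.
Posterior mean = α/(α+β) = 7.2/62.1 = 0.1159.

Posterior: Beta(7.2, 54.9); mean ≈ 0.1159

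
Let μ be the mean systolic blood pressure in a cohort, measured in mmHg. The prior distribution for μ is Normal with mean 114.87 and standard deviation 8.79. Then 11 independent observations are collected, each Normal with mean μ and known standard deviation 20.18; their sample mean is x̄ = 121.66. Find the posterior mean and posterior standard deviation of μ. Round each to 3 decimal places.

With known σ, the Normal prior is conjugate. Weight on the data is w = (n/σ²)/(n/σ² + 1/τ₀²) = 0.0270116/(0.0270116+0.0129426) = 0.67606.
Posterior mean = w·x̄ + (1−w)·μ₀ = 0.67606·121.66 + 0.32394·114.87 = 119.460. Posterior variance = 1/(0.0270116+0.0129426) = 25.0286, so SD = 5.003.

Posterior mean ≈ 119.460; posterior SD ≈ 5.003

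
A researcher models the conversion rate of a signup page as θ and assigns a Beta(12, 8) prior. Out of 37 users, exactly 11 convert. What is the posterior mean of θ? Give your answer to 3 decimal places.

Posterior mean ≈ 0.404

The binomial likelihood is conjugate to the Beta prior: with 11 successes and 26 failures, the posterior is Beta(12+11, 8+26) = Beta(23, 34).
E[θ | data] = 23/(23+34) = 0.404.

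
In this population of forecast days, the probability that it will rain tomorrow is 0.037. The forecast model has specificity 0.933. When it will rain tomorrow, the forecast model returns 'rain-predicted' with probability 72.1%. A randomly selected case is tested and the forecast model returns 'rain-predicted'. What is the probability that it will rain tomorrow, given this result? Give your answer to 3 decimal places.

Let H be the event that it will rain tomorrow. P(H) = 0.037, so P(¬H) = 0.963. With E the 'rain-predicted' result, P(E|H) = 0.721 and P(E|¬H) = 0.067.
P(E) = 0.721·0.037 + 0.067·0.963 = 0.026677 + 0.064521 = 0.091198.
By Bayes' theorem, P(H|E) = 0.026677 / 0.091198 = 0.293.

P(H | E) ≈ 0.293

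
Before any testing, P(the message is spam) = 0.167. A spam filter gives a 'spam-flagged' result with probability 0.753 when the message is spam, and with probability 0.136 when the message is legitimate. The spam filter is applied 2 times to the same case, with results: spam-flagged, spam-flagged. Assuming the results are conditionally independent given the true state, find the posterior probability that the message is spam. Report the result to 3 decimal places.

Posterior P(H) ≈ 0.860

Let H be the event that the message is spam; start with P(H) = 0.167. P('spam-flagged'|H) = 0.753, P('spam-flagged'|¬H) = 0.136.
Update on result 1 ('spam-flagged'): P(H) ← 0.753·0.1670 / (0.753·0.1670 + 0.136·0.8330) = 0.12575/0.23904 = 0.5261.
Update on result 2 ('spam-flagged'): P(H) ← 0.753·0.5261 / (0.753·0.5261 + 0.136·0.4739) = 0.39613/0.46058 = 0.8601.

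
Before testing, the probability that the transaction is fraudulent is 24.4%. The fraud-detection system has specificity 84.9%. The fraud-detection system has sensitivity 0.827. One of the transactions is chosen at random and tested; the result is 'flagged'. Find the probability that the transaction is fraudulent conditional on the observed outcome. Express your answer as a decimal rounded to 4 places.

P(H | E) ≈ 0.6387

Let H be the event that the transaction is fraudulent. P(H) = 0.244, so P(¬H) = 0.756. With E the 'flagged' result, P(E|H) = 0.827 and P(E|¬H) = 0.151.
P(E) = 0.827·0.244 + 0.151·0.756 = 0.20179 + 0.11416 = 0.31594.
By Bayes' theorem, P(H|E) = 0.20179 / 0.31594 = 0.6387.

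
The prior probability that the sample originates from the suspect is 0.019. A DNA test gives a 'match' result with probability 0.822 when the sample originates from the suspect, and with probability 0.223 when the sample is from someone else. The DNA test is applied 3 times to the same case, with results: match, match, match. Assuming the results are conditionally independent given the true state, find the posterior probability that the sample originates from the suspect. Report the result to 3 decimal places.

Let H be the event that the sample originates from the suspect; start with P(H) = 0.019. P('match'|H) = 0.822, P('match'|¬H) = 0.223.
Update on result 1 ('match'): P(H) ← 0.822·0.0190 / (0.822·0.0190 + 0.223·0.9810) = 0.015618/0.23438 = 0.0666.
Update on result 2 ('match'): P(H) ← 0.822·0.0666 / (0.822·0.0666 + 0.223·0.9334) = 0.054774/0.26291 = 0.2083.
Update on result 3 ('match'): P(H) ← 0.822·0.2083 / (0.822·0.2083 + 0.223·0.7917) = 0.17125/0.34779 = 0.4924.

Posterior P(H) ≈ 0.492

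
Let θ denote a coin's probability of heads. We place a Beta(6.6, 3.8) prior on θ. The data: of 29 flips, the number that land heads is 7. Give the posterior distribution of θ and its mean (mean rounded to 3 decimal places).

The binomial likelihood is conjugate to the Beta prior: with 7 successes and 22 failures, the posterior is Beta(6.6+7, 3.8+22) = Beta(13.6, 25.8).
E[θ | data] = 13.6/(13.6+25.8) = 0.345.

Posterior: Beta(13.6, 25.8); mean ≈ 0.345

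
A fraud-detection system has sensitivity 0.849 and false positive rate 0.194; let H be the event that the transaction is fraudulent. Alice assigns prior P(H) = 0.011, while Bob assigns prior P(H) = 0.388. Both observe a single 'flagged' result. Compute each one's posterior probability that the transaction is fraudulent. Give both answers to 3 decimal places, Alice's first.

Alice: 0.046; Bob: 0.735

The likelihood ratio for a 'flagged' result is 0.849/0.194 = 4.3763.
Alice: prior odds 0.011/0.989 = 0.011122; posterior odds 0.048675; posterior probability 0.046.
Bob: prior odds 0.388/0.612 = 0.63399; posterior odds 2.7745; posterior probability 0.735.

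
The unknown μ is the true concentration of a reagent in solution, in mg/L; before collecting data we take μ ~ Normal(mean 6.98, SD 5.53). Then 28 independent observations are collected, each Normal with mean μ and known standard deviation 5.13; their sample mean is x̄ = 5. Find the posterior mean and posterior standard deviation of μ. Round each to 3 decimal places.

Prior precision 1/τ₀² = 1/5.53² = 0.0327001; data precision n/σ² = 28/5.13² = 1.06396.
Posterior precision = 0.0327001 + 1.06396 = 1.09666, giving posterior SD = 1/√1.09666 = 0.955.
Posterior mean = (0.0327001·6.98 + 1.06396·5) / 1.09666 = 5.059.

Posterior mean ≈ 5.059; posterior SD ≈ 0.955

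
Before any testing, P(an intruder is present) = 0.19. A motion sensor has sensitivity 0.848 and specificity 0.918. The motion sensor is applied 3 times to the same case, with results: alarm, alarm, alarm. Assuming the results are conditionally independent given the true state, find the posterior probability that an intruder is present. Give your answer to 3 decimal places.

Let H be the event that an intruder is present; start with P(H) = 0.19. P('alarm'|H) = 0.848, P('alarm'|¬H) = 0.082.
Update on result 1 ('alarm'): P(H) ← 0.848·0.1900 / (0.848·0.1900 + 0.082·0.8100) = 0.16112/0.22754 = 0.7081.
Update on result 2 ('alarm'): P(H) ← 0.848·0.7081 / (0.848·0.7081 + 0.082·0.2919) = 0.60046/0.62440 = 0.9617.
Update on result 3 ('alarm'): P(H) ← 0.848·0.9617 / (0.848·0.9617 + 0.082·0.0383) = 0.81549/0.81864 = 0.9962.

Posterior P(H) ≈ 0.996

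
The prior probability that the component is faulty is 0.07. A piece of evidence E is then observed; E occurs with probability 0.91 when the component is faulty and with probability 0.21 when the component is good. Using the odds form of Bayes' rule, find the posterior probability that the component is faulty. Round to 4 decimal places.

Prior odds = 0.07/(1−0.07) = 0.075269. In log-odds, ln(0.075269) = -2.5867.
Add log likelihood ratio: ln(4.3333) = 1.4663.
Posterior log-odds = -1.1204, so posterior odds = exp(-1.1204) = 0.32616. Converting, P(H|E) = 0.32616/1.3262 = 0.2459.

Posterior probability ≈ 0.2459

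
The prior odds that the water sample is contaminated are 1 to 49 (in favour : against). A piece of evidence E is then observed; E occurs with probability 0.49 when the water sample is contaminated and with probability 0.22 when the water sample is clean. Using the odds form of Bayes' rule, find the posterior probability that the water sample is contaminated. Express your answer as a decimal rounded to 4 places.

Prior odds = 1/49 = 0.020408.
Likelihood ratio for E = 0.49/0.22 = 2.2273.
Posterior odds = prior odds × LR = 0.045455.
Posterior probability = odds/(1+odds) = 0.045455/1.0455 = 0.0435.

Posterior probability ≈ 0.0435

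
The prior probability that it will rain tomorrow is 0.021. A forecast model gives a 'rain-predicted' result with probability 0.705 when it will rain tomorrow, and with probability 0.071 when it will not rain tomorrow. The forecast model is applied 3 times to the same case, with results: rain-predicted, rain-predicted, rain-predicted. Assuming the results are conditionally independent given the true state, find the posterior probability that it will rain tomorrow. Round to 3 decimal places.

Posterior P(H) ≈ 0.955

With H the event that it will rain tomorrow, the joint likelihood of the observed sequence is P(data|H) = 0.705·0.705·0.705 = 0.35040 and P(data|¬H) = 0.071·0.071·0.071 = 0.00035791.
Bayes: P(H|data) = 0.021·0.35040 / (0.021·0.35040 + 0.979·0.00035791) = 0.0073585/0.0077088 = 0.9545.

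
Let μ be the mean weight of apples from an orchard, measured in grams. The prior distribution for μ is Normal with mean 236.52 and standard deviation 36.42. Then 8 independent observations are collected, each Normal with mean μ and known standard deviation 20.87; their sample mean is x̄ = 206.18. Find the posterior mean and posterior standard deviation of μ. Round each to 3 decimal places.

Prior precision 1/τ₀² = 1/36.42² = 0.00075391; data precision n/σ² = 8/20.87² = 0.0183673.
Posterior precision = 0.00075391 + 0.0183673 = 0.0191212, giving posterior SD = 1/√0.0191212 = 7.232.
Posterior mean = (0.00075391·236.52 + 0.0183673·206.18) / 0.0191212 = 207.376.

Posterior mean ≈ 207.376; posterior SD ≈ 7.232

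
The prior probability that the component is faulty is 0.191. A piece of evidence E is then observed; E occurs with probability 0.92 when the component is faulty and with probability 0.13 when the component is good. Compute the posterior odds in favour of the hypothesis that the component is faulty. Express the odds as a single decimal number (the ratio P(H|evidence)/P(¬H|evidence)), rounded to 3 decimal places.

Posterior odds ≈ 1.671

Prior odds = 0.191/(1−0.191) = 0.23609. In log-odds, ln(0.23609) = -1.4435.
Add log likelihood ratio: ln(7.0769) = 1.9568.
Posterior log-odds = 0.51331, so posterior odds = exp(0.51331) = 1.6708.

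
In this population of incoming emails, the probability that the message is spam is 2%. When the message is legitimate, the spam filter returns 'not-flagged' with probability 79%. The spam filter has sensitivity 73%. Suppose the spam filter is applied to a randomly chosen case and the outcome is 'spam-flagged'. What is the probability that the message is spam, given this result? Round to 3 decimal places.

P(H | E) ≈ 0.066

Let H be the event that the message is spam. P(H) = 0.02, so P(¬H) = 0.98. With E the 'spam-flagged' result, P(E|H) = 0.73 and P(E|¬H) = 0.21.
P(E) = 0.73·0.02 + 0.21·0.98 = 0.014600 + 0.20580 = 0.22040.
By Bayes' theorem, P(H|E) = 0.014600 / 0.22040 = 0.066.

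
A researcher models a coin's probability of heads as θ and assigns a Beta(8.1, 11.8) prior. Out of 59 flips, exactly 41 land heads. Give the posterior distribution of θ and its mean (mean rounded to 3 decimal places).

Posterior: Beta(49.1, 29.8); mean ≈ 0.622

The binomial likelihood is conjugate to the Beta prior: with 41 successes and 18 failures, the posterior is Beta(8.1+41, 11.8+18) = Beta(49.1, 29.8).
E[θ | data] = 49.1/(49.1+29.8) = 0.622.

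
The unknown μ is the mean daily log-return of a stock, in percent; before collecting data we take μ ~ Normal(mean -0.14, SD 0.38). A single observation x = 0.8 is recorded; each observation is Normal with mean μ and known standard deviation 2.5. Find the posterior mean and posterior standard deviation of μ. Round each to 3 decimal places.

Posterior mean ≈ -0.119; posterior SD ≈ 0.376

With known σ, the Normal prior is conjugate. Weight on the data is w = (n/σ²)/(n/σ² + 1/τ₀²) = 0.160000/(0.160000+6.92521) = 0.022582.
Posterior mean = w·x̄ + (1−w)·μ₀ = 0.022582·0.8 + 0.97742·-0.14 = -0.119. Posterior variance = 1/(0.160000+6.92521) = 0.141139, so SD = 0.376.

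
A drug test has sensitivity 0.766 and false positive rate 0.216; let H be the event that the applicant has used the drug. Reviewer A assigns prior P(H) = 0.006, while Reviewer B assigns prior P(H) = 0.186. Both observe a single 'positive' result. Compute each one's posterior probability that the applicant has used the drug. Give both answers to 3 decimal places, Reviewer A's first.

Reviewer A: 0.021; Reviewer B: 0.448

P('+'|H) = 0.766, P('+'|¬H) = 0.216.
Reviewer A: numerator 0.766·0.006 = 0.0045960; evidence = 0.0045960+0.216·0.994 = 0.21930; posterior = 0.021.
Reviewer B: numerator 0.766·0.186 = 0.14248; evidence = 0.14248+0.216·0.814 = 0.31830; posterior = 0.448.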